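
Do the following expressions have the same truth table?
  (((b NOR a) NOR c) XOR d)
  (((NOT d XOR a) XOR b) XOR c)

No. Counterexample: with a=0, b=0, d=0, c=0, Expression 1 = 0 but Expression 2 = 1.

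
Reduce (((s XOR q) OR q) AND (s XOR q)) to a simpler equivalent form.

By absorption (E AND (E OR v) = E):
= (s XOR q)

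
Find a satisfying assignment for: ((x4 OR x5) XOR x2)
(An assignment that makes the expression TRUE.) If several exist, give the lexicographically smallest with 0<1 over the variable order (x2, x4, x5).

x2=0, x4=0, x5=1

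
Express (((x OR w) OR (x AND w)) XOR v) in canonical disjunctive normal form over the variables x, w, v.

(NOT x AND NOT w AND v) OR (NOT x AND w AND NOT v) OR (x AND NOT w AND NOT v) OR (x AND w AND NOT v)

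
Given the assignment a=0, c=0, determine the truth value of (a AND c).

Substituting: (0 AND 0)
= 0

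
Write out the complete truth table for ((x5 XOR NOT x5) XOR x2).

x5 | x2 | Output
----------------
0 | 0 | 1
0 | 1 | 0
1 | 0 | 1
1 | 1 | 0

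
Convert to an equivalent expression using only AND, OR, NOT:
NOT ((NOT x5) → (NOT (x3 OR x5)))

(NOT x5) AND (x3 OR x5)
(Negated implication: NOT(A → B) = A AND NOT B)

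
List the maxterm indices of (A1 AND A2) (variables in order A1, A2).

ΠM(0, 1, 2) = (A1 OR A2) AND (A1 OR NOT A2) AND (NOT A1 OR A2)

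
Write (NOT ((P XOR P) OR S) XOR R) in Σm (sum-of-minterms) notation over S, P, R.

Σm(0, 2, 5, 7) = (NOT S AND NOT P AND NOT R) OR (NOT S AND P AND NOT R) OR (S AND NOT P AND R) OR (S AND P AND R)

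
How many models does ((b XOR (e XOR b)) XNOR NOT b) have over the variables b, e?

Satisfying assignments: (0,1), (1,0)
Count: 2 out of 4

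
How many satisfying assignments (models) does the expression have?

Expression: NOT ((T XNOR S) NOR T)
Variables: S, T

Satisfying assignments: (0,0), (0,1), (1,1)
Count: 3 out of 4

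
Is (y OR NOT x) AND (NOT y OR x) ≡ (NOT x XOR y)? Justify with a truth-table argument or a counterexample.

Yes, they are equivalent — the two output columns agree on all 4 assignments:
y | x | Expression 1 | Expression 2
-----------------------------------
0 | 0 | 1 | 1
0 | 1 | 0 | 0
1 | 0 | 0 | 0
1 | 1 | 1 | 1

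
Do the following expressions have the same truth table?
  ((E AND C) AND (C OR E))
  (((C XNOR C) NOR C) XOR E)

No. Counterexample: with C=0, E=1, Expression 1 = 0 but Expression 2 = 1.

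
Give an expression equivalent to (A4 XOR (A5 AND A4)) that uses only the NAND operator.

((A4 NAND (A4 NAND ((A5 NAND A4) NAND (A5 NAND A4)))) NAND (((A5 NAND A4) NAND (A5 NAND A4)) NAND (A4 NAND ((A5 NAND A4) NAND (A5 NAND A4)))))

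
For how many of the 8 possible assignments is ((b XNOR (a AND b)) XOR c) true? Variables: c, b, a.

Satisfying assignments: (0,0,0), (0,0,1), (0,1,1), (1,1,0)
Count: 4 out of 8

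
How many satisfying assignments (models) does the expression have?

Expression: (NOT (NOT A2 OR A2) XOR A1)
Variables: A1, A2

Satisfying assignments: (1,0), (1,1)
Count: 2 out of 4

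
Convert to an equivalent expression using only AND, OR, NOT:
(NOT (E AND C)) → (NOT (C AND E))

(E AND C) OR (NOT (C AND E))
(Implication elimination: A → B = NOT A OR B)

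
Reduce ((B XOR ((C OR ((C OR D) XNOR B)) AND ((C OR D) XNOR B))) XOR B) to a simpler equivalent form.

By XOR self-cancellation ((E XOR v) XOR v = E) then absorption (E AND (E OR v) = E):
= ((C OR D) XNOR B)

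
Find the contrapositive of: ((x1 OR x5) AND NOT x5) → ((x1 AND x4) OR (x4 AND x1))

Contrapositive: NOT ((x1 AND x4) OR (x4 AND x1)) → NOT ((x1 OR x5) AND NOT x5)
Note: A statement and its contrapositive are logically equivalent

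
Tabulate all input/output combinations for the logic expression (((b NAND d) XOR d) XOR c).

c | b | d | Output
------------------
0 | 0 | 0 | 1
0 | 0 | 1 | 0
0 | 1 | 0 | 1
0 | 1 | 1 | 1
1 | 0 | 0 | 0
1 | 0 | 1 | 1
1 | 1 | 0 | 0
1 | 1 | 1 | 0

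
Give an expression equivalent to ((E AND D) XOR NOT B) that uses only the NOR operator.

((((((E NOR E) NOR (D NOR D)) NOR (B NOR B)) NOR (((E NOR E) NOR (D NOR D)) NOR (B NOR B))) NOR ((((E NOR E) NOR (D NOR D)) NOR (B NOR B)) NOR (((E NOR E) NOR (D NOR D)) NOR (B NOR B)))) NOR ((((((E NOR E) NOR (D NOR D)) NOR ((E NOR E) NOR (D NOR D))) NOR ((B NOR B) NOR (B NOR B))) NOR ((((E NOR E) NOR (D NOR D)) NOR ((E NOR E) NOR (D NOR D))) NOR ((B NOR B) NOR (B NOR B)))) NOR (((((E NOR E) NOR (D NOR D)) NOR ((E NOR E) NOR (D NOR D))) NOR ((B NOR B) NOR (B NOR B))) NOR ((((E NOR E) NOR (D NOR D)) NOR ((E NOR E) NOR (D NOR D))) NOR ((B NOR B) NOR (B NOR B))))))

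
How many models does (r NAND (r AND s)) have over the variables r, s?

Satisfying assignments: (0,0), (0,1), (1,0)
Count: 3 out of 4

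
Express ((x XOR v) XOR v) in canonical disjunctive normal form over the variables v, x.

(NOT v AND x) OR (v AND x)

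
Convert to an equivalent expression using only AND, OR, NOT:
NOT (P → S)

P AND NOT S
(Negated implication: NOT(A → B) = A AND NOT B)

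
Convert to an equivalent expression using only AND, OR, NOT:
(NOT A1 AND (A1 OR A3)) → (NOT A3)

NOT (NOT A1 AND (A1 OR A3)) OR (NOT A3)
(Implication elimination: A → B = NOT A OR B)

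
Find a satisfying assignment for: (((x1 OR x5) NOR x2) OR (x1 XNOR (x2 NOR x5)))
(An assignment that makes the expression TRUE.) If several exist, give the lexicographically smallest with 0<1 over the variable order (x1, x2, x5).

x1=0, x2=0, x5=0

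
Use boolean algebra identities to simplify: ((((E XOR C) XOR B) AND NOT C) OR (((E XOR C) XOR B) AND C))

By distribution ((E AND v) OR (E AND NOT v) = E):
= ((E XOR C) XOR B)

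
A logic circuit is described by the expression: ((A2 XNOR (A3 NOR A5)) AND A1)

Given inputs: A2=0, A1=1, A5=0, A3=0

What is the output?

Substituting: ((0 XNOR (0 NOR 0)) AND 1)
= 0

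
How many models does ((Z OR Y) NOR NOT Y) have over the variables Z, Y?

No assignment satisfies the expression.
Count: 0 out of 4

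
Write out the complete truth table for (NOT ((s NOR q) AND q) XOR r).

s | r | q | Output
------------------
0 | 0 | 0 | 1
0 | 0 | 1 | 1
0 | 1 | 0 | 0
0 | 1 | 1 | 0
1 | 0 | 0 | 1
1 | 0 | 1 | 1
1 | 1 | 0 | 0
1 | 1 | 1 | 0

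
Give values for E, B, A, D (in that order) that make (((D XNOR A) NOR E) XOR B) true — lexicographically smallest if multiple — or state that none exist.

E=0, B=0, A=0, D=1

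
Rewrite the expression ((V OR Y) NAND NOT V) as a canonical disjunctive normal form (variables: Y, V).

(NOT Y AND NOT V) OR (NOT Y AND V) OR (Y AND V)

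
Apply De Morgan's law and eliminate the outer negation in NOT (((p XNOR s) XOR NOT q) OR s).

NOT ((p XNOR s) XOR NOT q) AND NOT s
De Morgan's: NOT(OR of terms) = AND of negations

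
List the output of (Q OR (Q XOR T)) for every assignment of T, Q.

T | Q | Output
--------------
0 | 0 | 0
0 | 1 | 1
1 | 0 | 1
1 | 1 | 1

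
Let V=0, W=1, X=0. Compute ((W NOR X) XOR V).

Substituting: ((1 NOR 0) XOR 0)
= 0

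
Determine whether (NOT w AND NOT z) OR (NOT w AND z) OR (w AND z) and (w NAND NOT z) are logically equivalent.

Yes, they are equivalent — the two output columns agree on all 4 assignments:
w | z | Expression 1 | Expression 2
-----------------------------------
0 | 0 | 1 | 1
0 | 1 | 1 | 1
1 | 0 | 0 | 0
1 | 1 | 1 | 1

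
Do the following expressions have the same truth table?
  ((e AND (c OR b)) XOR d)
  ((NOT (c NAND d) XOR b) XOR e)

No. Counterexample: with c=0, d=0, b=0, e=1, Expression 1 = 0 but Expression 2 = 1.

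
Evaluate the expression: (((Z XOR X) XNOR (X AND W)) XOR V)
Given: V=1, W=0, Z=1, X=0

Substituting: (((1 XOR 0) XNOR (0 AND 0)) XOR 1)
= 1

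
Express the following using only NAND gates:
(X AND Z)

((X NAND Z) NAND (X NAND Z))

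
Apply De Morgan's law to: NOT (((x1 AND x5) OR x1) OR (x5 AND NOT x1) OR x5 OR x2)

NOT ((x1 AND x5) OR x1) AND NOT (x5 AND NOT x1) AND NOT x5 AND NOT x2
De Morgan's: NOT(OR of terms) = AND of negations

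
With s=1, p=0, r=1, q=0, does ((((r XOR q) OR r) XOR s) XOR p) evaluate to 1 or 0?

Substituting: ((((1 XOR 0) OR 1) XOR 1) XOR 0)
= 0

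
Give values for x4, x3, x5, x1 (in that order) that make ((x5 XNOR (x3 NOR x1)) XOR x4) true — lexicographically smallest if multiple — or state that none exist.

x4=0, x3=0, x5=0, x1=1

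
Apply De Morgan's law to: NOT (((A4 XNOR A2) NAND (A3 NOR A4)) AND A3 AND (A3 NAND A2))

NOT ((A4 XNOR A2) NAND (A3 NOR A4)) OR NOT A3 OR NOT (A3 NAND A2)
De Morgan's: NOT(AND of terms) = OR of negations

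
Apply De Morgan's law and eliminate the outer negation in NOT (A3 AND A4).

NOT A3 OR NOT A4
De Morgan's: NOT(AND of terms) = OR of negations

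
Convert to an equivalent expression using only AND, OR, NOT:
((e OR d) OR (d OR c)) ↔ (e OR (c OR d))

(((e OR d) OR (d OR c)) AND (e OR (c OR d))) OR (NOT ((e OR d) OR (d OR c)) AND NOT (e OR (c OR d)))
(Biconditional = both true or both false)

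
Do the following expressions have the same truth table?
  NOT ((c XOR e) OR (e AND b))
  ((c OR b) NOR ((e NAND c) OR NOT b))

No. Counterexample: with e=0, b=0, c=0, Expression 1 = 1 but Expression 2 = 0.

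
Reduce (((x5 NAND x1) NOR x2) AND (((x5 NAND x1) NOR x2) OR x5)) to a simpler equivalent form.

By absorption (E AND (E OR v) = E):
= ((x5 NAND x1) NOR x2)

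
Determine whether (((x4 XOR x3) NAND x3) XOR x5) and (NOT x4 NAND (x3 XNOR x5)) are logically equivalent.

No. Counterexample: with x5=0, x4=0, x3=0, Expression 1 = 1 but Expression 2 = 0.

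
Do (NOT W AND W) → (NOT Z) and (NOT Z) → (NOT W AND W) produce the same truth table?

No, Converse is not equivalent to original (counterexample: W=0, Z=0)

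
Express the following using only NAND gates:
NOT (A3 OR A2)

(((A3 NAND A3) NAND (A2 NAND A2)) NAND ((A3 NAND A3) NAND (A2 NAND A2)))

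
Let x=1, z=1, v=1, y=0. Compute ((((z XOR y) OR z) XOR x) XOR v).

Substituting: ((((1 XOR 0) OR 1) XOR 1) XOR 1)
= 1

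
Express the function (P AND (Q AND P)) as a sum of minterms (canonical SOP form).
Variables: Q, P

Σm(3) = (Q AND P)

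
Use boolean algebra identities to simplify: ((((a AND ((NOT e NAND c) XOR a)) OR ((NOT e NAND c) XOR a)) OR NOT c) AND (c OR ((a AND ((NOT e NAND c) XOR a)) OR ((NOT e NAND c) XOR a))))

By distribution ((E OR v) AND (E OR NOT v) = E) then absorption (E OR (E AND v) = E):
= ((NOT e NAND c) XOR a)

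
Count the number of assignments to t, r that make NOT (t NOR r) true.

Satisfying assignments: (0,1), (1,0), (1,1)
Count: 3 out of 4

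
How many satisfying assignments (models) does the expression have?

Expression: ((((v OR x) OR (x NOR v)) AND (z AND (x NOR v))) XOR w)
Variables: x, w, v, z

Satisfying assignments: (0,0,0,1), (0,1,0,0), (0,1,1,0), (0,1,1,1), (1,1,0,0), (1,1,0,1), (1,1,1,0), (1,1,1,1)
Count: 8 out of 16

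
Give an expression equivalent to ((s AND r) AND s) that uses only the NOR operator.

((((s NOR s) NOR (r NOR r)) NOR ((s NOR s) NOR (r NOR r))) NOR (s NOR s))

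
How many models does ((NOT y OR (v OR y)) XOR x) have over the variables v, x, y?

Satisfying assignments: (0,0,0), (0,0,1), (1,0,0), (1,0,1)
Count: 4 out of 8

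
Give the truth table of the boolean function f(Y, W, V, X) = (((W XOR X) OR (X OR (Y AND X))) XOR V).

Y | W | V | X | Output
----------------------
0 | 0 | 0 | 0 | 0
0 | 0 | 0 | 1 | 1
0 | 0 | 1 | 0 | 1
0 | 0 | 1 | 1 | 0
0 | 1 | 0 | 0 | 1
0 | 1 | 0 | 1 | 1
0 | 1 | 1 | 0 | 0
0 | 1 | 1 | 1 | 0
1 | 0 | 0 | 0 | 0
1 | 0 | 0 | 1 | 1
1 | 0 | 1 | 0 | 1
1 | 0 | 1 | 1 | 0
1 | 1 | 0 | 0 | 1
1 | 1 | 0 | 1 | 1
1 | 1 | 1 | 0 | 0
1 | 1 | 1 | 1 | 0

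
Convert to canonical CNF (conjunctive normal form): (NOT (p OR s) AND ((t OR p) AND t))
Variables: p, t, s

(p OR t OR s) AND (p OR t OR NOT s) AND (p OR NOT t OR NOT s) AND (NOT p OR t OR s) AND (NOT p OR t OR NOT s) AND (NOT p OR NOT t OR s) AND (NOT p OR NOT t OR NOT s)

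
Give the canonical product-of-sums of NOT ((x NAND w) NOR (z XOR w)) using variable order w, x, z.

ΠM(7) = (NOT w OR NOT x OR NOT z)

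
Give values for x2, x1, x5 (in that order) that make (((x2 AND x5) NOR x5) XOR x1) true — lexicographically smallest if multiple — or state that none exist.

x2=0, x1=0, x5=0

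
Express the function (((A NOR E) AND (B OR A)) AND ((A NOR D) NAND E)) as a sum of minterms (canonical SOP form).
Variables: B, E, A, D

Σm(8, 9) = (B AND NOT E AND NOT A AND NOT D) OR (B AND NOT E AND NOT A AND D)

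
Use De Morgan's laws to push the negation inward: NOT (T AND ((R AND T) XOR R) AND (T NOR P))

NOT T OR NOT ((R AND T) XOR R) OR NOT (T NOR P)
De Morgan's: NOT(AND of terms) = OR of negations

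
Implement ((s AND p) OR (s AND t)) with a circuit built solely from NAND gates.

((((s NAND p) NAND (s NAND p)) NAND ((s NAND p) NAND (s NAND p))) NAND (((s NAND t) NAND (s NAND t)) NAND ((s NAND t) NAND (s NAND t))))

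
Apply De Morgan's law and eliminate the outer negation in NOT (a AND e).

NOT a OR NOT e
De Morgan's: NOT(AND of terms) = OR of negations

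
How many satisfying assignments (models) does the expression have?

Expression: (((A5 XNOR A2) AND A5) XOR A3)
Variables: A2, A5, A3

Satisfying assignments: (0,0,1), (0,1,1), (1,0,1), (1,1,0)
Count: 4 out of 8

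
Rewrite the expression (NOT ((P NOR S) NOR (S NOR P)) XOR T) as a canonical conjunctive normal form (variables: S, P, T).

(S OR P OR NOT T) AND (S OR NOT P OR T) AND (NOT S OR P OR T) AND (NOT S OR NOT P OR T)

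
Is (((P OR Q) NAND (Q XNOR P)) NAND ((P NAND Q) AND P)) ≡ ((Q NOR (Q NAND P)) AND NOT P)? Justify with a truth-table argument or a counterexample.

No. Counterexample: with Q=0, P=0, Expression 1 = 1 but Expression 2 = 0.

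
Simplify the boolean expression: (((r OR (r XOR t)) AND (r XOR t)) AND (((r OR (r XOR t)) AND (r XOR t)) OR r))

By absorption (E AND (E OR v) = E) then absorption (E AND (E OR v) = E):
= (r XOR t)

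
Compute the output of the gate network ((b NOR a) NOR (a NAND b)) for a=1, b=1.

Substituting: ((1 NOR 1) NOR (1 NAND 1))
= 1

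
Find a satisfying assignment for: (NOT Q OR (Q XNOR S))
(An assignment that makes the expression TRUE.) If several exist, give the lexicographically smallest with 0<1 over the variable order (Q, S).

Q=0, S=0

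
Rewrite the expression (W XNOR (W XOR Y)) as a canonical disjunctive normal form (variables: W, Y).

(NOT W AND NOT Y) OR (W AND NOT Y)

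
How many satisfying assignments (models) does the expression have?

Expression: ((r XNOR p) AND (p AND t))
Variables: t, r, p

Satisfying assignments: (1,1,1)
Count: 1 out of 8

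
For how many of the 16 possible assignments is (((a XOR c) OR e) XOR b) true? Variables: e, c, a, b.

Satisfying assignments: (0,0,0,1), (0,0,1,0), (0,1,0,0), (0,1,1,1), (1,0,0,0), (1,0,1,0), (1,1,0,0), (1,1,1,0)
Count: 8 out of 16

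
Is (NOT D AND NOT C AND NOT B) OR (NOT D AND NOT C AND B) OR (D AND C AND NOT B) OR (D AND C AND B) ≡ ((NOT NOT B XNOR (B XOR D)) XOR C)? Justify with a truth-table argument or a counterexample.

Yes, they are equivalent — the two output columns agree on all 8 assignments:
D | C | B | Expression 1 | Expression 2
---------------------------------------
0 | 0 | 0 | 1 | 1
0 | 0 | 1 | 1 | 1
0 | 1 | 0 | 0 | 0
0 | 1 | 1 | 0 | 0
1 | 0 | 0 | 0 | 0
1 | 0 | 1 | 0 | 0
1 | 1 | 0 | 1 | 1
1 | 1 | 1 | 1 | 1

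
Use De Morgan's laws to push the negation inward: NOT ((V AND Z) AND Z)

NOT (V AND Z) OR NOT Z
De Morgan's: NOT(AND of terms) = OR of negations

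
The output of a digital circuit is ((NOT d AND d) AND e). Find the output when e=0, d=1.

Substituting: ((NOT 1 AND 1) AND 0)
= 0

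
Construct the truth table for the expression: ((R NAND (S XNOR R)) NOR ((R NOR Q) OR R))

R | S | Q | Output
------------------
0 | 0 | 0 | 0
0 | 0 | 1 | 0
0 | 1 | 0 | 0
0 | 1 | 1 | 0
1 | 0 | 0 | 0
1 | 0 | 1 | 0
1 | 1 | 0 | 0
1 | 1 | 1 | 0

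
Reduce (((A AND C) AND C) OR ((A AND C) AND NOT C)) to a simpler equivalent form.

By distribution ((E AND v) OR (E AND NOT v) = E):
= (A AND C)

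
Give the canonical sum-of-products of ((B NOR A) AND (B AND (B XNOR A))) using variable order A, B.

Σm() = FALSE (no minterms)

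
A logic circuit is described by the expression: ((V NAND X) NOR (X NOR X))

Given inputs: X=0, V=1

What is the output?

Substituting: ((1 NAND 0) NOR (0 NOR 0))
= 0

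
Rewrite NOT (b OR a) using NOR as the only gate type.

(((b NOR a) NOR (b NOR a)) NOR ((b NOR a) NOR (b NOR a)))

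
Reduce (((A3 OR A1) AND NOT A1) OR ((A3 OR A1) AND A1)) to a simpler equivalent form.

By distribution ((E AND v) OR (E AND NOT v) = E):
= (A3 OR A1)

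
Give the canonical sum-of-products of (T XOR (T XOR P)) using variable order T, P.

Σm(1, 3) = (NOT T AND P) OR (T AND P)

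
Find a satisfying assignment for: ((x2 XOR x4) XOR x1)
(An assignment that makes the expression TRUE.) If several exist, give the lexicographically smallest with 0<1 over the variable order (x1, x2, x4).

x1=0, x2=0, x4=1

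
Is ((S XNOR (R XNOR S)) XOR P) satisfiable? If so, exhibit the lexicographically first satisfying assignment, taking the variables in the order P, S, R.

P=0, S=0, R=1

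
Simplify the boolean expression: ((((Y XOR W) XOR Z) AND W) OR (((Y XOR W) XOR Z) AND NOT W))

By distribution ((E AND v) OR (E AND NOT v) = E):
= ((Y XOR W) XOR Z)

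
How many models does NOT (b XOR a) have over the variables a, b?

Satisfying assignments: (0,0), (1,1)
Count: 2 out of 4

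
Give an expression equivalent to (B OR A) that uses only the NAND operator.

((B NAND B) NAND (A NAND A))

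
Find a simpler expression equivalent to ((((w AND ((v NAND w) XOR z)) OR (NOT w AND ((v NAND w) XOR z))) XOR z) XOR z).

By XOR self-cancellation ((E XOR v) XOR v = E) then distribution ((E AND v) OR (E AND NOT v) = E):
= ((v NAND w) XOR z)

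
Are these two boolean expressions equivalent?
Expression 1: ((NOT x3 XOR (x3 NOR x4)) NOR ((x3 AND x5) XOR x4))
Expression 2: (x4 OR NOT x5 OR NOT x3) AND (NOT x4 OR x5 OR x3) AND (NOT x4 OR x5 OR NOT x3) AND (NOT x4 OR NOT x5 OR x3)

Yes, they are equivalent — the two output columns agree on all 8 assignments:
x4 | x5 | x3 | Expression 1 | Expression 2
------------------------------------------
0 | 0 | 0 | 1 | 1
0 | 0 | 1 | 1 | 1
0 | 1 | 0 | 1 | 1
0 | 1 | 1 | 0 | 0
1 | 0 | 0 | 0 | 0
1 | 0 | 1 | 0 | 0
1 | 1 | 0 | 0 | 0
1 | 1 | 1 | 1 | 1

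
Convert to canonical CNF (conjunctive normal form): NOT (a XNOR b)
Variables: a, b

(a OR b) AND (NOT a OR NOT b)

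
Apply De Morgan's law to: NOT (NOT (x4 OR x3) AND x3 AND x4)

(x4 OR x3) OR NOT x3 OR NOT x4
De Morgan's: NOT(AND of terms) = OR of negations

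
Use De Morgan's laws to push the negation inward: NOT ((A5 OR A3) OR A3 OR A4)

NOT (A5 OR A3) AND NOT A3 AND NOT A4
De Morgan's: NOT(OR of terms) = AND of negations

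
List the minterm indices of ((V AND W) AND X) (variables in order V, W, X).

Σm(7) = (V AND W AND X)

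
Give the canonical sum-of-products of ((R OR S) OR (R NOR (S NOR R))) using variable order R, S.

Σm(1, 2, 3) = (NOT R AND S) OR (R AND NOT S) OR (R AND S)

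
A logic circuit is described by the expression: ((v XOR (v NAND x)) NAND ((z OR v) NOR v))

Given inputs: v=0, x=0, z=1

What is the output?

Substituting: ((0 XOR (0 NAND 0)) NAND ((1 OR 0) NOR 0))
= 1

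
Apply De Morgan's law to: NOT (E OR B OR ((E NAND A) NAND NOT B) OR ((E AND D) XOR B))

NOT E AND NOT B AND NOT ((E NAND A) NAND NOT B) AND NOT ((E AND D) XOR B)
De Morgan's: NOT(OR of terms) = AND of negations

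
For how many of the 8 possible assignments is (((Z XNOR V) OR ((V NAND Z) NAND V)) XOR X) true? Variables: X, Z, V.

Satisfying assignments: (0,0,0), (0,1,0), (0,1,1), (1,0,1)
Count: 4 out of 8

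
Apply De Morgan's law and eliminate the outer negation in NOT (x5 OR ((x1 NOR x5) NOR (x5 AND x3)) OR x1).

NOT x5 AND NOT ((x1 NOR x5) NOR (x5 AND x3)) AND NOT x1
De Morgan's: NOT(OR of terms) = AND of negations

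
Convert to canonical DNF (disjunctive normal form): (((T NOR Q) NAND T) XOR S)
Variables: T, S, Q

(NOT T AND NOT S AND NOT Q) OR (NOT T AND NOT S AND Q) OR (T AND NOT S AND NOT Q) OR (T AND NOT S AND Q)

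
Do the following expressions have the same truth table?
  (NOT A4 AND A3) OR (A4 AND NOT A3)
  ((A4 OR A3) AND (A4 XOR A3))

Yes, they are equivalent — the two output columns agree on all 4 assignments:
A4 | A3 | Expression 1 | Expression 2
-------------------------------------
0 | 0 | 0 | 0
0 | 1 | 1 | 1
1 | 0 | 1 | 1
1 | 1 | 0 | 0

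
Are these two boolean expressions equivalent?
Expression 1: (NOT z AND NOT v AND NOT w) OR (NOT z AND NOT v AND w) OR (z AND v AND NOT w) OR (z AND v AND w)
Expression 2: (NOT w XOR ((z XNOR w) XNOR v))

Yes, they are equivalent — the two output columns agree on all 8 assignments:
z | v | w | Expression 1 | Expression 2
---------------------------------------
0 | 0 | 0 | 1 | 1
0 | 0 | 1 | 1 | 1
0 | 1 | 0 | 0 | 0
0 | 1 | 1 | 0 | 0
1 | 0 | 0 | 0 | 0
1 | 0 | 1 | 0 | 0
1 | 1 | 0 | 1 | 1
1 | 1 | 1 | 1 | 1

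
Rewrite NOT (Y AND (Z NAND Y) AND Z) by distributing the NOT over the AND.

NOT Y OR NOT (Z NAND Y) OR NOT Z
De Morgan's: NOT(AND of terms) = OR of negations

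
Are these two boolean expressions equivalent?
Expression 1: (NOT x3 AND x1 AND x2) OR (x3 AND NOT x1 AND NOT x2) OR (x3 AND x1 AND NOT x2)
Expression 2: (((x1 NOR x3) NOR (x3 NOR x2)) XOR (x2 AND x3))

Yes, they are equivalent — the two output columns agree on all 8 assignments:
x3 | x1 | x2 | Expression 1 | Expression 2
------------------------------------------
0 | 0 | 0 | 0 | 0
0 | 0 | 1 | 0 | 0
0 | 1 | 0 | 0 | 0
0 | 1 | 1 | 1 | 1
1 | 0 | 0 | 1 | 1
1 | 0 | 1 | 0 | 0
1 | 1 | 0 | 1 | 1
1 | 1 | 1 | 0 | 0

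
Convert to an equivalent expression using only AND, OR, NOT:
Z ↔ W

(Z AND W) OR (NOT Z AND NOT W)
(Biconditional = both true or both false)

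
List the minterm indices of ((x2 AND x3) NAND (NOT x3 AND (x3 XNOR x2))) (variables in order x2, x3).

Σm(0, 1, 2, 3) = (NOT x2 AND NOT x3) OR (NOT x2 AND x3) OR (x2 AND NOT x3) OR (x2 AND x3)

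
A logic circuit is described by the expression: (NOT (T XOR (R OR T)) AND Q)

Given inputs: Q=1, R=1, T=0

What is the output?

Substituting: (NOT (0 XOR (1 OR 0)) AND 1)
= 0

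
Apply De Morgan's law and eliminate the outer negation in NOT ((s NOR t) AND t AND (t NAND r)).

NOT (s NOR t) OR NOT t OR NOT (t NAND r)
De Morgan's: NOT(AND of terms) = OR of negations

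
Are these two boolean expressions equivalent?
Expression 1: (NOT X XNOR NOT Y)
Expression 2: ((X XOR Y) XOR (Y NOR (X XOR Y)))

No. Counterexample: with Y=0, X=1, Expression 1 = 0 but Expression 2 = 1.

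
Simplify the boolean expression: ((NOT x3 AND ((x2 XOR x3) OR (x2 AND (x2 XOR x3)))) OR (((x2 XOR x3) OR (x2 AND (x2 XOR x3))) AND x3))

By distribution ((E AND v) OR (E AND NOT v) = E) then absorption (E OR (E AND v) = E):
= (x2 XOR x3)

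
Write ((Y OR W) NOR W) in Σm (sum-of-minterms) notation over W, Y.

Σm(0) = (NOT W AND NOT Y)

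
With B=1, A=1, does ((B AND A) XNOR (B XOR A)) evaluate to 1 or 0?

Substituting: ((1 AND 1) XNOR (1 XOR 1))
= 0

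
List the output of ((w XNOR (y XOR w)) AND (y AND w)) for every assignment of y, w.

y | w | Output
--------------
0 | 0 | 0
0 | 1 | 0
1 | 0 | 0
1 | 1 | 0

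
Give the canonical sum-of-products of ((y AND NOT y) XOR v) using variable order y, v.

Σm(1, 3) = (NOT y AND v) OR (y AND v)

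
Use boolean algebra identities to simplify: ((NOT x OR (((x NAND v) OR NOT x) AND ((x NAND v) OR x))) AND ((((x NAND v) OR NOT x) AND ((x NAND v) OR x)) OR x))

By distribution ((E OR v) AND (E OR NOT v) = E) then distribution ((E OR v) AND (E OR NOT v) = E):
= (x NAND v)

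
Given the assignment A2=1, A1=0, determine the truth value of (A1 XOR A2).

Substituting: (0 XOR 1)
= 1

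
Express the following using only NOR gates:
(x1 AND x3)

((x1 NOR x1) NOR (x3 NOR x3))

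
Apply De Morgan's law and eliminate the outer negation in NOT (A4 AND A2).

NOT A4 OR NOT A2
De Morgan's: NOT(AND of terms) = OR of negations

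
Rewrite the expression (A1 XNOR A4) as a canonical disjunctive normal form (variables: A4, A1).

(NOT A4 AND NOT A1) OR (A4 AND A1)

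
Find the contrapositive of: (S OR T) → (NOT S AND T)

Contrapositive: NOT (NOT S AND T) → NOT (S OR T)
Note: A statement and its contrapositive are logically equivalent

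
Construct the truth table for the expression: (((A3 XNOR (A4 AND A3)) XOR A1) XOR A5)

A1 | A3 | A5 | A4 | Output
--------------------------
0 | 0 | 0 | 0 | 1
0 | 0 | 0 | 1 | 1
0 | 0 | 1 | 0 | 0
0 | 0 | 1 | 1 | 0
0 | 1 | 0 | 0 | 0
0 | 1 | 0 | 1 | 1
0 | 1 | 1 | 0 | 1
0 | 1 | 1 | 1 | 0
1 | 0 | 0 | 0 | 0
1 | 0 | 0 | 1 | 0
1 | 0 | 1 | 0 | 1
1 | 0 | 1 | 1 | 1
1 | 1 | 0 | 0 | 1
1 | 1 | 0 | 1 | 0
1 | 1 | 1 | 0 | 0
1 | 1 | 1 | 1 | 1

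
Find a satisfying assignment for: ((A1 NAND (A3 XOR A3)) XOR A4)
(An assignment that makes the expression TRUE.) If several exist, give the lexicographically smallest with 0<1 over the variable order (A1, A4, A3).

A1=0, A4=0, A3=0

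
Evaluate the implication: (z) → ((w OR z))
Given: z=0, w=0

Antecedent (z) = 0; consequent ((w OR z)) = 0.
0 → 0 = 1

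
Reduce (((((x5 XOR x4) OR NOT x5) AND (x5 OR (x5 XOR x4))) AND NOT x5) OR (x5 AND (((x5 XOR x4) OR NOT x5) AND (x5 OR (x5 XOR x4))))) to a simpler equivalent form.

By distribution ((E AND v) OR (E AND NOT v) = E) then distribution ((E OR v) AND (E OR NOT v) = E):
= (x5 XOR x4)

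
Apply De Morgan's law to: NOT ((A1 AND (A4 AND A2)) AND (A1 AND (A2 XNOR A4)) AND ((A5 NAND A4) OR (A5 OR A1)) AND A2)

NOT (A1 AND (A4 AND A2)) OR NOT (A1 AND (A2 XNOR A4)) OR NOT ((A5 NAND A4) OR (A5 OR A1)) OR NOT A2
De Morgan's: NOT(AND of terms) = OR of negations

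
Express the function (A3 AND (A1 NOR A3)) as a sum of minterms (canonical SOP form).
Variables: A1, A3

Σm() = FALSE (no minterms)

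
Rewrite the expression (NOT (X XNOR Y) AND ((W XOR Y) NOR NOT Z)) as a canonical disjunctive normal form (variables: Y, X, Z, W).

(NOT Y AND X AND Z AND NOT W) OR (Y AND NOT X AND Z AND W)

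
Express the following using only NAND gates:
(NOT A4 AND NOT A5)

(((A4 NAND A4) NAND (A5 NAND A5)) NAND ((A4 NAND A4) NAND (A5 NAND A5)))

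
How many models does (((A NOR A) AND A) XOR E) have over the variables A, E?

Satisfying assignments: (0,1), (1,1)
Count: 2 out of 4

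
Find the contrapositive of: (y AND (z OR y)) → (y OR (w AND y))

Contrapositive: NOT (y OR (w AND y)) → NOT (y AND (z OR y))
Note: A statement and its contrapositive are logically equivalent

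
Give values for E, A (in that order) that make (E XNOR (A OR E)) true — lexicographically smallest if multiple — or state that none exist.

E=0, A=0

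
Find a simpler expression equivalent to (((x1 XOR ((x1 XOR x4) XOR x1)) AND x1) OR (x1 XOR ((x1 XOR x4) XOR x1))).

By absorption (E OR (E AND v) = E) then XOR self-cancellation ((E XOR v) XOR v = E):
= (x1 XOR x4)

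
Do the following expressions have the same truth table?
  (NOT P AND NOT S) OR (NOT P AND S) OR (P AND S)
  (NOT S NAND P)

Yes, they are equivalent — the two output columns agree on all 4 assignments:
P | S | Expression 1 | Expression 2
-----------------------------------
0 | 0 | 1 | 1
0 | 1 | 1 | 1
1 | 0 | 0 | 0
1 | 1 | 1 | 1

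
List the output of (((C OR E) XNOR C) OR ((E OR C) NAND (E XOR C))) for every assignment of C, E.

C | E | Output
--------------
0 | 0 | 1
0 | 1 | 0
1 | 0 | 1
1 | 1 | 1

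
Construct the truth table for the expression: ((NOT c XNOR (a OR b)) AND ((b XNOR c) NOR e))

e | b | a | c | Output
----------------------
0 | 0 | 0 | 0 | 0
0 | 0 | 0 | 1 | 1
0 | 0 | 1 | 0 | 0
0 | 0 | 1 | 1 | 0
0 | 1 | 0 | 0 | 1
0 | 1 | 0 | 1 | 0
0 | 1 | 1 | 0 | 1
0 | 1 | 1 | 1 | 0
1 | 0 | 0 | 0 | 0
1 | 0 | 0 | 1 | 0
1 | 0 | 1 | 0 | 0
1 | 0 | 1 | 1 | 0
1 | 1 | 0 | 0 | 0
1 | 1 | 0 | 1 | 0
1 | 1 | 1 | 0 | 0
1 | 1 | 1 | 1 | 0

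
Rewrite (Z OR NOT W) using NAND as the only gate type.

((Z NAND Z) NAND ((W NAND W) NAND (W NAND W)))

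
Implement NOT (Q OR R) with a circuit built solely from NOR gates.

(((Q NOR R) NOR (Q NOR R)) NOR ((Q NOR R) NOR (Q NOR R)))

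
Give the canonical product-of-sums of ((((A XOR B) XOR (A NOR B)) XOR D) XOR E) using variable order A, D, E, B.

ΠM(2, 3, 4, 5, 9, 10, 12, 15) = (A OR D OR NOT E OR B) AND (A OR D OR NOT E OR NOT B) AND (A OR NOT D OR E OR B) AND (A OR NOT D OR E OR NOT B) AND (NOT A OR D OR E OR NOT B) AND (NOT A OR D OR NOT E OR B) AND (NOT A OR NOT D OR E OR B) AND (NOT A OR NOT D OR NOT E OR NOT B)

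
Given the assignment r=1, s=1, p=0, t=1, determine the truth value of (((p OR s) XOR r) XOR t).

Substituting: (((0 OR 1) XOR 1) XOR 1)
= 1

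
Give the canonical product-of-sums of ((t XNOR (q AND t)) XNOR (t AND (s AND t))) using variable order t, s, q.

ΠM(0, 1, 2, 3, 5, 6) = (t OR s OR q) AND (t OR s OR NOT q) AND (t OR NOT s OR q) AND (t OR NOT s OR NOT q) AND (NOT t OR s OR NOT q) AND (NOT t OR NOT s OR q)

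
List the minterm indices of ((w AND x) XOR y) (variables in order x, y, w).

Σm(2, 3, 5, 6) = (NOT x AND y AND NOT w) OR (NOT x AND y AND w) OR (x AND NOT y AND w) OR (x AND y AND NOT w)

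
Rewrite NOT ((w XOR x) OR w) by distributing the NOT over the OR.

NOT (w XOR x) AND NOT w
De Morgan's: NOT(OR of terms) = AND of negations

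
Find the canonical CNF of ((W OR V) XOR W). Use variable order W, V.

(W OR V) AND (NOT W OR V) AND (NOT W OR NOT V)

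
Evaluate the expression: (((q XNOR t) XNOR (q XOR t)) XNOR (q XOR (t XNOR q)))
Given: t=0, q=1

Substituting: (((1 XNOR 0) XNOR (1 XOR 0)) XNOR (1 XOR (0 XNOR 1)))
= 0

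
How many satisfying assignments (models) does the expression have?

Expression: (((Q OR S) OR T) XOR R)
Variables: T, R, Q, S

Satisfying assignments: (0,0,0,1), (0,0,1,0), (0,0,1,1), (0,1,0,0), (1,0,0,0), (1,0,0,1), (1,0,1,0), (1,0,1,1)
Count: 8 out of 16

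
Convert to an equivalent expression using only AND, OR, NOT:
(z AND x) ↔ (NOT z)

((z AND x) AND (NOT z)) OR (NOT (z AND x) AND z)
(Biconditional = both true or both false)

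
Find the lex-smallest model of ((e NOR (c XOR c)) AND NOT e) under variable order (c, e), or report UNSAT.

c=0, e=0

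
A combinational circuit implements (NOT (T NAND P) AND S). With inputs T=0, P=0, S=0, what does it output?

Substituting: (NOT (0 NAND 0) AND 0)
= 0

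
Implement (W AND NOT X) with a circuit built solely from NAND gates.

((W NAND (X NAND X)) NAND (W NAND (X NAND X)))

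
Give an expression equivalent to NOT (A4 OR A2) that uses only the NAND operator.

(((A4 NAND A4) NAND (A2 NAND A2)) NAND ((A4 NAND A4) NAND (A2 NAND A2)))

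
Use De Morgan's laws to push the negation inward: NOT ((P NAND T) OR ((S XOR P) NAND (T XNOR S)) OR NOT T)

NOT (P NAND T) AND NOT ((S XOR P) NAND (T XNOR S)) AND T
De Morgan's: NOT(OR of terms) = AND of negations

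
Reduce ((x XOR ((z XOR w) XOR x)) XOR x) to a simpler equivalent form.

By XOR self-cancellation ((E XOR v) XOR v = E):
= ((z XOR w) XOR x)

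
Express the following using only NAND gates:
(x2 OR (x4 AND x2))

((x2 NAND x2) NAND (((x4 NAND x2) NAND (x4 NAND x2)) NAND ((x4 NAND x2) NAND (x4 NAND x2))))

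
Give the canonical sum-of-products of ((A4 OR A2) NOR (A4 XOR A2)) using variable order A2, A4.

Σm(0) = (NOT A2 AND NOT A4)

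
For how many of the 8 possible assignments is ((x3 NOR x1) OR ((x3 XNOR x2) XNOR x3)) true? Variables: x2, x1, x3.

Satisfying assignments: (0,0,0), (1,0,0), (1,0,1), (1,1,0), (1,1,1)
Count: 5 out of 8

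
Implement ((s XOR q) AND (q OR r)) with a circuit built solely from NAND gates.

((((s NAND (s NAND q)) NAND (q NAND (s NAND q))) NAND ((q NAND q) NAND (r NAND r))) NAND (((s NAND (s NAND q)) NAND (q NAND (s NAND q))) NAND ((q NAND q) NAND (r NAND r))))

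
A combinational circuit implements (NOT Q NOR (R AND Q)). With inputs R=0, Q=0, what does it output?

Substituting: (NOT 0 NOR (0 AND 0))
= 0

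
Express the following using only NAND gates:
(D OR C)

((D NAND D) NAND (C NAND C))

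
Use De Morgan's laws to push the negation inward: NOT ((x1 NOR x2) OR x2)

NOT (x1 NOR x2) AND NOT x2
De Morgan's: NOT(OR of terms) = AND of negations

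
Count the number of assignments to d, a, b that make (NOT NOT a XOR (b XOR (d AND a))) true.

Satisfying assignments: (0,0,1), (0,1,0), (1,0,1), (1,1,1)
Count: 4 out of 8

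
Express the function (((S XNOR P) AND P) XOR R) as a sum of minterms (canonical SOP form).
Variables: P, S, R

Σm(1, 3, 5, 6) = (NOT P AND NOT S AND R) OR (NOT P AND S AND R) OR (P AND NOT S AND R) OR (P AND S AND NOT R)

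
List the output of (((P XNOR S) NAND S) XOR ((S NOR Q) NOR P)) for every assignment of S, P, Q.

S | P | Q | Output
------------------
0 | 0 | 0 | 1
0 | 0 | 1 | 0
0 | 1 | 0 | 1
0 | 1 | 1 | 1
1 | 0 | 0 | 0
1 | 0 | 1 | 0
1 | 1 | 0 | 0
1 | 1 | 1 | 0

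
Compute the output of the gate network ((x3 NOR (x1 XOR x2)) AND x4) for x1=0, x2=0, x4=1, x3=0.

Substituting: ((0 NOR (0 XOR 0)) AND 1)
= 1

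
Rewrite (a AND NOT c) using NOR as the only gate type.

((a NOR a) NOR ((c NOR c) NOR (c NOR c)))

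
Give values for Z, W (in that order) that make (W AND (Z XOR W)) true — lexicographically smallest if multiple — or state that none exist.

Z=0, W=1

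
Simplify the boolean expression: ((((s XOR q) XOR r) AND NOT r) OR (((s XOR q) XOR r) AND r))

By distribution ((E AND v) OR (E AND NOT v) = E):
= ((s XOR q) XOR r)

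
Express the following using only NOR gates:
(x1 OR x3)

((x1 NOR x3) NOR (x1 NOR x3))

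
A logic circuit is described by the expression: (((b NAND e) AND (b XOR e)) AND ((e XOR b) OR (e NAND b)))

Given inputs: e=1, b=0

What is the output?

Substituting: (((0 NAND 1) AND (0 XOR 1)) AND ((1 XOR 0) OR (1 NAND 0)))
= 1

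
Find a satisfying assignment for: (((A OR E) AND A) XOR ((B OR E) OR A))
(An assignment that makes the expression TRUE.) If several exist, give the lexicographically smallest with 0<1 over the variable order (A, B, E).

A=0, B=0, E=1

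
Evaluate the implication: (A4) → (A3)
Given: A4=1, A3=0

Antecedent (A4) = 1; consequent (A3) = 0.
1 → 0 = 0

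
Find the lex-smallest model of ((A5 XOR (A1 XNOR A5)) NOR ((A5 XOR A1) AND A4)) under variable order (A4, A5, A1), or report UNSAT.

A4=0, A5=0, A1=1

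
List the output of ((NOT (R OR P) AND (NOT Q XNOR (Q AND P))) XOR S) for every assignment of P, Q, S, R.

P | Q | S | R | Output
----------------------
0 | 0 | 0 | 0 | 0
0 | 0 | 0 | 1 | 0
0 | 0 | 1 | 0 | 1
0 | 0 | 1 | 1 | 1
0 | 1 | 0 | 0 | 1
0 | 1 | 0 | 1 | 0
0 | 1 | 1 | 0 | 0
0 | 1 | 1 | 1 | 1
1 | 0 | 0 | 0 | 0
1 | 0 | 0 | 1 | 0
1 | 0 | 1 | 0 | 1
1 | 0 | 1 | 1 | 1
1 | 1 | 0 | 0 | 0
1 | 1 | 0 | 1 | 0
1 | 1 | 1 | 0 | 1
1 | 1 | 1 | 1 | 1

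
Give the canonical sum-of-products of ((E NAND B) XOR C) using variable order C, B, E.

Σm(0, 1, 2, 7) = (NOT C AND NOT B AND NOT E) OR (NOT C AND NOT B AND E) OR (NOT C AND B AND NOT E) OR (C AND B AND E)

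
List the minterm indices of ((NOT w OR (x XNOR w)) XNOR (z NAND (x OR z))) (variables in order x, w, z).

Σm(0, 3, 4, 6) = (NOT x AND NOT w AND NOT z) OR (NOT x AND w AND z) OR (x AND NOT w AND NOT z) OR (x AND w AND NOT z)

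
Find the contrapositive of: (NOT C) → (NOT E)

Contrapositive: E → C
Note: A statement and its contrapositive are logically equivalent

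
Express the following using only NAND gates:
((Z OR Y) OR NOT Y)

((((Z NAND Z) NAND (Y NAND Y)) NAND ((Z NAND Z) NAND (Y NAND Y))) NAND ((Y NAND Y) NAND (Y NAND Y)))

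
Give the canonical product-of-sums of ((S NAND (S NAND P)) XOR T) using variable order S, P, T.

ΠM(1, 3, 4, 7) = (S OR P OR NOT T) AND (S OR NOT P OR NOT T) AND (NOT S OR P OR T) AND (NOT S OR NOT P OR NOT T)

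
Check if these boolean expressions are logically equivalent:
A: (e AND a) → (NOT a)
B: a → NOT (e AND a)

Yes, Contrapositive is always equivalent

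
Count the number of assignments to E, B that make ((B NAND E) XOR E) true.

Satisfying assignments: (0,0), (0,1), (1,1)
Count: 3 out of 4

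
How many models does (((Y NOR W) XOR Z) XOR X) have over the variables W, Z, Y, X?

Satisfying assignments: (0,0,0,0), (0,0,1,1), (0,1,0,1), (0,1,1,0), (1,0,0,1), (1,0,1,1), (1,1,0,0), (1,1,1,0)
Count: 8 out of 16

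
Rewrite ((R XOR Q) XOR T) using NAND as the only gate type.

((((R NAND (R NAND Q)) NAND (Q NAND (R NAND Q))) NAND (((R NAND (R NAND Q)) NAND (Q NAND (R NAND Q))) NAND T)) NAND (T NAND (((R NAND (R NAND Q)) NAND (Q NAND (R NAND Q))) NAND T)))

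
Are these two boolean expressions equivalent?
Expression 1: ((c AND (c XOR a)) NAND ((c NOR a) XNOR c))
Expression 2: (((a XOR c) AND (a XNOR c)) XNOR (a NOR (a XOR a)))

No. Counterexample: with c=0, a=0, Expression 1 = 1 but Expression 2 = 0.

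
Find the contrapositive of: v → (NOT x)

Contrapositive: x → NOT v
Note: A statement and its contrapositive are logically equivalent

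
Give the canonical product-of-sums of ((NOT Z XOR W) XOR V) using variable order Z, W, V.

ΠM(1, 2, 4, 7) = (Z OR W OR NOT V) AND (Z OR NOT W OR V) AND (NOT Z OR W OR V) AND (NOT Z OR NOT W OR NOT V)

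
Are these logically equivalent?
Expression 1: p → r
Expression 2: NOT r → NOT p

Yes, Contrapositive is always equivalent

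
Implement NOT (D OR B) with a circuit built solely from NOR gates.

(((D NOR B) NOR (D NOR B)) NOR ((D NOR B) NOR (D NOR B)))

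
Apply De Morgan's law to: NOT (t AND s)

NOT t OR NOT s
De Morgan's: NOT(AND of terms) = OR of negations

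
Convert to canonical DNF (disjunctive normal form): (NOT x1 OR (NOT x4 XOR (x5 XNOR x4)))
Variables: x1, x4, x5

(NOT x1 AND NOT x4 AND NOT x5) OR (NOT x1 AND NOT x4 AND x5) OR (NOT x1 AND x4 AND NOT x5) OR (NOT x1 AND x4 AND x5) OR (x1 AND NOT x4 AND x5) OR (x1 AND x4 AND x5)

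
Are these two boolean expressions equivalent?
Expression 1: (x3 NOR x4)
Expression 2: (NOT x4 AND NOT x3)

Yes, they are equivalent — the two output columns agree on all 4 assignments:
x4 | x3 | Expression 1 | Expression 2
-------------------------------------
0 | 0 | 1 | 1
0 | 1 | 0 | 0
1 | 0 | 0 | 0
1 | 1 | 0 | 0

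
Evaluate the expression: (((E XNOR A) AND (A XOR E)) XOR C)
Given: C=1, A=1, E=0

Substituting: (((0 XNOR 1) AND (1 XOR 0)) XOR 1)
= 1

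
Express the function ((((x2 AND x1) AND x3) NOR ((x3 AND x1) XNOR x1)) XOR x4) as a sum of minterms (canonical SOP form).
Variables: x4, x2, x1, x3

Σm(2, 6, 8, 9, 11, 12, 13, 15) = (NOT x4 AND NOT x2 AND x1 AND NOT x3) OR (NOT x4 AND x2 AND x1 AND NOT x3) OR (x4 AND NOT x2 AND NOT x1 AND NOT x3) OR (x4 AND NOT x2 AND NOT x1 AND x3) OR (x4 AND NOT x2 AND x1 AND x3) OR (x4 AND x2 AND NOT x1 AND NOT x3) OR (x4 AND x2 AND NOT x1 AND x3) OR (x4 AND x2 AND x1 AND x3)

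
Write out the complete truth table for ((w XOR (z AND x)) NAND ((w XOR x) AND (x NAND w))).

z | x | w | Output
------------------
0 | 0 | 0 | 1
0 | 0 | 1 | 0
0 | 1 | 0 | 1
0 | 1 | 1 | 1
1 | 0 | 0 | 1
1 | 0 | 1 | 0
1 | 1 | 0 | 0
1 | 1 | 1 | 1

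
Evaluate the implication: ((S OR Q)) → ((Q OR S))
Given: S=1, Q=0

Antecedent ((S OR Q)) = 1; consequent ((Q OR S)) = 1.
1 → 1 = 1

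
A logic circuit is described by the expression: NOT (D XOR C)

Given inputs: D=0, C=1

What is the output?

Substituting: NOT (0 XOR 1)
= 0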